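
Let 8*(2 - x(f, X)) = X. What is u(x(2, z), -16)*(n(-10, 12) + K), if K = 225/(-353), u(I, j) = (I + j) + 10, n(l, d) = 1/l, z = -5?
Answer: 70281/28240 ≈ 2.4887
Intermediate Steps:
x(f, X) = 2 - X/8
u(I, j) = 10 + I + j
K = -225/353 (K = 225*(-1/353) = -225/353 ≈ -0.63739)
u(x(2, z), -16)*(n(-10, 12) + K) = (10 + (2 - ⅛*(-5)) - 16)*(1/(-10) - 225/353) = (10 + (2 + 5/8) - 16)*(-⅒ - 225/353) = (10 + 21/8 - 16)*(-2603/3530) = -27/8*(-2603/3530) = 70281/28240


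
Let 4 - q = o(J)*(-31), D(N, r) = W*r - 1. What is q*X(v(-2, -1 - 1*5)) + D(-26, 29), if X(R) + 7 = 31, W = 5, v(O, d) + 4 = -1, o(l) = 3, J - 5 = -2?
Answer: 2472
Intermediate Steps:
J = 3 (J = 5 - 2 = 3)
v(O, d) = -5 (v(O, d) = -4 - 1 = -5)
X(R) = 24 (X(R) = -7 + 31 = 24)
D(N, r) = -1 + 5*r (D(N, r) = 5*r - 1 = -1 + 5*r)
q = 97 (q = 4 - 3*(-31) = 4 - 1*(-93) = 4 + 93 = 97)
q*X(v(-2, -1 - 1*5)) + D(-26, 29) = 97*24 + (-1 + 5*29) = 2328 + (-1 + 145) = 2328 + 144 = 2472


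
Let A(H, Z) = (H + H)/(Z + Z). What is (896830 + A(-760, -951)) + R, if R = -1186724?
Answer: -275688434/951 ≈ -2.8989e+5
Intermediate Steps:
A(H, Z) = H/Z (A(H, Z) = (2*H)/((2*Z)) = (2*H)*(1/(2*Z)) = H/Z)
(896830 + A(-760, -951)) + R = (896830 - 760/(-951)) - 1186724 = (896830 - 760*(-1/951)) - 1186724 = (896830 + 760/951) - 1186724 = 852886090/951 - 1186724 = -275688434/951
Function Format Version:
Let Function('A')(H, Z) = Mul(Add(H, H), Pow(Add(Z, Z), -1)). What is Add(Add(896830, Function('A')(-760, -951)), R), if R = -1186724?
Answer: Rational(-275688434, 951) ≈ -2.8989e+5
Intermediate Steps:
Function('A')(H, Z) = Mul(H, Pow(Z, -1)) (Function('A')(H, Z) = Mul(Mul(2, H), Pow(Mul(2, Z), -1)) = Mul(Mul(2, H), Mul(Rational(1, 2), Pow(Z, -1))) = Mul(H, Pow(Z, -1)))
Add(Add(896830, Function('A')(-760, -951)), R) = Add(Add(896830, Mul(-760, Pow(-951, -1))), -1186724) = Add(Add(896830, Mul(-760, Rational(-1, 951))), -1186724) = Add(Add(896830, Rational(760, 951)), -1186724) = Add(Rational(852886090, 951), -1186724) = Rational(-275688434, 951)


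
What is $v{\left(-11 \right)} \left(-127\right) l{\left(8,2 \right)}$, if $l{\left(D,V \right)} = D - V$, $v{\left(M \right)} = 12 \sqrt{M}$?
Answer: $- 9144 i \sqrt{11} \approx - 30327.0 i$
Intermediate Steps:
$v{\left(-11 \right)} \left(-127\right) l{\left(8,2 \right)} = 12 \sqrt{-11} \left(-127\right) \left(8 - 2\right) = 12 i \sqrt{11} \left(-127\right) \left(8 - 2\right) = 12 i \sqrt{11} \left(-127\right) 6 = - 1524 i \sqrt{11} \cdot 6 = - 9144 i \sqrt{11}$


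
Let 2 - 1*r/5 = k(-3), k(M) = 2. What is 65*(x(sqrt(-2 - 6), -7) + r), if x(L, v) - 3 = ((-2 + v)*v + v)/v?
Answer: -325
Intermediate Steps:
r = 0 (r = 10 - 5*2 = 10 - 10 = 0)
x(L, v) = 3 + (v + v*(-2 + v))/v (x(L, v) = 3 + ((-2 + v)*v + v)/v = 3 + (v*(-2 + v) + v)/v = 3 + (v + v*(-2 + v))/v)
65*(x(sqrt(-2 - 6), -7) + r) = 65*((2 - 7) + 0) = 65*(-5 + 0) = 65*(-5) = -325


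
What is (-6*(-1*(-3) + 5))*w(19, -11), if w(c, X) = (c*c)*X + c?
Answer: 189696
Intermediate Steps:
w(c, X) = c + X*c² (w(c, X) = c²*X + c = X*c² + c = c + X*c²)
(-6*(-1*(-3) + 5))*w(19, -11) = (-6*(-1*(-3) + 5))*(19*(1 - 11*19)) = (-6*(3 + 5))*(19*(1 - 209)) = (-6*8)*(19*(-208)) = -48*(-3952) = 189696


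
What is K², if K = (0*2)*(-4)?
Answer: 0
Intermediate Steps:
K = 0 (K = 0*(-4) = 0)
K² = 0² = 0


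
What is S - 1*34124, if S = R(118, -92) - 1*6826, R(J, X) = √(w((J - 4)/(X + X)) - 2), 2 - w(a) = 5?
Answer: -40950 + I*√5 ≈ -40950.0 + 2.2361*I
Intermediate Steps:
w(a) = -3 (w(a) = 2 - 1*5 = 2 - 5 = -3)
R(J, X) = I*√5 (R(J, X) = √(-3 - 2) = √(-5) = I*√5)
S = -6826 + I*√5 (S = I*√5 - 1*6826 = I*√5 - 6826 = -6826 + I*√5 ≈ -6826.0 + 2.2361*I)
S - 1*34124 = (-6826 + I*√5) - 1*34124 = (-6826 + I*√5) - 34124 = -40950 + I*√5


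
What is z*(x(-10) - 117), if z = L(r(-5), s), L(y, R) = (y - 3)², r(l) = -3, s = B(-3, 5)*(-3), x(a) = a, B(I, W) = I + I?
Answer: -4572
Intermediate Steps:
B(I, W) = 2*I
s = 18 (s = (2*(-3))*(-3) = -6*(-3) = 18)
L(y, R) = (-3 + y)²
z = 36 (z = (-3 - 3)² = (-6)² = 36)
z*(x(-10) - 117) = 36*(-10 - 117) = 36*(-127) = -4572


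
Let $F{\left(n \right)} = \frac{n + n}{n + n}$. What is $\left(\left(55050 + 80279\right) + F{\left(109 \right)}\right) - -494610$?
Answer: $629940$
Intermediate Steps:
$F{\left(n \right)} = 1$ ($F{\left(n \right)} = \frac{2 n}{2 n} = 2 n \frac{1}{2 n} = 1$)
$\left(\left(55050 + 80279\right) + F{\left(109 \right)}\right) - -494610 = \left(\left(55050 + 80279\right) + 1\right) - -494610 = \left(135329 + 1\right) + 494610 = 135330 + 494610 = 629940$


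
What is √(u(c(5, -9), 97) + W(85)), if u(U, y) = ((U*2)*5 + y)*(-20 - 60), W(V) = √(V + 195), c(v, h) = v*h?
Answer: √(28240 + 2*√70) ≈ 168.10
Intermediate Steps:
c(v, h) = h*v
W(V) = √(195 + V)
u(U, y) = -800*U - 80*y (u(U, y) = ((2*U)*5 + y)*(-80) = (10*U + y)*(-80) = (y + 10*U)*(-80) = -800*U - 80*y)
√(u(c(5, -9), 97) + W(85)) = √((-(-7200)*5 - 80*97) + √(195 + 85)) = √((-800*(-45) - 7760) + √280) = √((36000 - 7760) + 2*√70) = √(28240 + 2*√70)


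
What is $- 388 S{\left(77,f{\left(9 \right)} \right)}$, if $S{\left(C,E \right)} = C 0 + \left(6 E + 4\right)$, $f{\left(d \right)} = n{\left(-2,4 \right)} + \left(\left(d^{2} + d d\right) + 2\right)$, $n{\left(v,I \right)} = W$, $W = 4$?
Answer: $-392656$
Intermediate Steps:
$n{\left(v,I \right)} = 4$
$f{\left(d \right)} = 6 + 2 d^{2}$ ($f{\left(d \right)} = 4 + \left(\left(d^{2} + d d\right) + 2\right) = 4 + \left(\left(d^{2} + d^{2}\right) + 2\right) = 4 + \left(2 d^{2} + 2\right) = 4 + \left(2 + 2 d^{2}\right) = 6 + 2 d^{2}$)
$S{\left(C,E \right)} = 4 + 6 E$ ($S{\left(C,E \right)} = 0 + \left(4 + 6 E\right) = 4 + 6 E$)
$- 388 S{\left(77,f{\left(9 \right)} \right)} = - 388 \left(4 + 6 \left(6 + 2 \cdot 9^{2}\right)\right) = - 388 \left(4 + 6 \left(6 + 2 \cdot 81\right)\right) = - 388 \left(4 + 6 \left(6 + 162\right)\right) = - 388 \left(4 + 6 \cdot 168\right) = - 388 \left(4 + 1008\right) = \left(-388\right) 1012 = -392656$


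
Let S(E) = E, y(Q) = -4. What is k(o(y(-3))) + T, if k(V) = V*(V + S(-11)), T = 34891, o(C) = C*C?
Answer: 34971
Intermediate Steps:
o(C) = C²
k(V) = V*(-11 + V) (k(V) = V*(V - 11) = V*(-11 + V))
k(o(y(-3))) + T = (-4)²*(-11 + (-4)²) + 34891 = 16*(-11 + 16) + 34891 = 16*5 + 34891 = 80 + 34891 = 34971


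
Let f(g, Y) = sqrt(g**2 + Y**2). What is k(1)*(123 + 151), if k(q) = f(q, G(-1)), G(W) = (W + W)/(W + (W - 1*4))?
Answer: 274*sqrt(10)/3 ≈ 288.82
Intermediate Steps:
G(W) = 2*W/(-4 + 2*W) (G(W) = (2*W)/(W + (W - 4)) = (2*W)/(W + (-4 + W)) = (2*W)/(-4 + 2*W) = 2*W/(-4 + 2*W))
f(g, Y) = sqrt(Y**2 + g**2)
k(q) = sqrt(1/9 + q**2) (k(q) = sqrt((-1/(-2 - 1))**2 + q**2) = sqrt((-1/(-3))**2 + q**2) = sqrt((-1*(-1/3))**2 + q**2) = sqrt((1/3)**2 + q**2) = sqrt(1/9 + q**2))
k(1)*(123 + 151) = (sqrt(1 + 9*1**2)/3)*(123 + 151) = (sqrt(1 + 9*1)/3)*274 = (sqrt(1 + 9)/3)*274 = (sqrt(10)/3)*274 = 274*sqrt(10)/3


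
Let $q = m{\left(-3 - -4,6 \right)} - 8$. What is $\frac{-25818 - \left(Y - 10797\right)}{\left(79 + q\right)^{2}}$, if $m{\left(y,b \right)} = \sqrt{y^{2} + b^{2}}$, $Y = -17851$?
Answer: $\frac{2830}{\left(71 + \sqrt{37}\right)^{2}} \approx 0.47629$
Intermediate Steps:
$m{\left(y,b \right)} = \sqrt{b^{2} + y^{2}}$
$q = -8 + \sqrt{37}$ ($q = \sqrt{6^{2} + \left(-3 - -4\right)^{2}} - 8 = \sqrt{36 + \left(-3 + 4\right)^{2}} - 8 = \sqrt{36 + 1^{2}} - 8 = \sqrt{36 + 1} - 8 = \sqrt{37} - 8 = -8 + \sqrt{37} \approx -1.9172$)
$\frac{-25818 - \left(Y - 10797\right)}{\left(79 + q\right)^{2}} = \frac{-25818 - \left(-17851 - 10797\right)}{\left(79 - \left(8 - \sqrt{37}\right)\right)^{2}} = \frac{-25818 - -28648}{\left(71 + \sqrt{37}\right)^{2}} = \frac{-25818 + 28648}{\left(71 + \sqrt{37}\right)^{2}} = \frac{2830}{\left(71 + \sqrt{37}\right)^{2}}$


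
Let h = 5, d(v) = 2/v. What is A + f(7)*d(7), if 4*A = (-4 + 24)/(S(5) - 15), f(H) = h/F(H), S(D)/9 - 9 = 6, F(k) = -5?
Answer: -41/168 ≈ -0.24405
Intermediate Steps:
S(D) = 135 (S(D) = 81 + 9*6 = 81 + 54 = 135)
f(H) = -1 (f(H) = 5/(-5) = 5*(-⅕) = -1)
A = 1/24 (A = ((-4 + 24)/(135 - 15))/4 = (20/120)/4 = (20*(1/120))/4 = (¼)*(⅙) = 1/24 ≈ 0.041667)
A + f(7)*d(7) = 1/24 - 2/7 = -41/168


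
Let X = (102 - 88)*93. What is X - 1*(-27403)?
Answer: 28705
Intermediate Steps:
X = 1302 (X = 14*93 = 1302)
X - 1*(-27403) = 1302 - 1*(-27403) = 1302 + 27403 = 28705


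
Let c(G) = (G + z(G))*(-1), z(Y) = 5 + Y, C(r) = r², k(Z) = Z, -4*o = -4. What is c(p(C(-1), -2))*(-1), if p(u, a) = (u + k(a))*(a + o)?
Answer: 7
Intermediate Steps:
o = 1 (o = -¼*(-4) = 1)
p(u, a) = (1 + a)*(a + u) (p(u, a) = (u + a)*(a + 1) = (a + u)*(1 + a) = (1 + a)*(a + u))
c(G) = -5 - 2*G (c(G) = (G + (5 + G))*(-1) = (5 + 2*G)*(-1) = -5 - 2*G)
c(p(C(-1), -2))*(-1) = (-5 - 2*(-2 + (-1)² + (-2)² - 2*(-1)²))*(-1) = (-5 - 2*(-2 + 1 + 4 - 2*1))*(-1) = (-5 - 2*(-2 + 1 + 4 - 2))*(-1) = (-5 - 2*1)*(-1) = (-5 - 2)*(-1) = -7*(-1) = 7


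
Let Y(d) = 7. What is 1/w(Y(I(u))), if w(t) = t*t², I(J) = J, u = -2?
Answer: 1/343 ≈ 0.0029155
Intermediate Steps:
w(t) = t³
1/w(Y(I(u))) = 1/(7³) = 1/343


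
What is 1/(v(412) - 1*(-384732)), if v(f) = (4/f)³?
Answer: 1092727/420407044165 ≈ 2.5992e-6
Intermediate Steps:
v(f) = 64/f³
1/(v(412) - 1*(-384732)) = 1/(64/412³ - 1*(-384732)) = 1/(64*(1/69934528) + 384732) = 1/(1/1092727 + 384732) = 1/(420407044165/1092727) = 1092727/420407044165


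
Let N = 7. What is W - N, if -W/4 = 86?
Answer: -351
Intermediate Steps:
W = -344 (W = -4*86 = -344)
W - N = -344 - 1*7 = -344 - 7 = -351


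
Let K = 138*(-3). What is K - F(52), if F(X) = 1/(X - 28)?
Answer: -9937/24 ≈ -414.04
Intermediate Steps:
F(X) = 1/(-28 + X)
K = -414
K - F(52) = -414 - 1/(-28 + 52) = -414 - 1/24 = -9937/24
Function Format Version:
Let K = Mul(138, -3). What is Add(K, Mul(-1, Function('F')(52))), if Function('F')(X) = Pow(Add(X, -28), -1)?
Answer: Rational(-9937, 24) ≈ -414.04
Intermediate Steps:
Function('F')(X) = Pow(Add(-28, X), -1)
K = -414
Add(K, Mul(-1, Function('F')(52))) = Add(-414, Mul(-1, Pow(Add(-28, 52), -1))) = Add(-414, Mul(-1, Pow(24, -1))) = Add(-414, Mul(-1, Rational(1, 24))) = Add(-414, Rational(-1, 24)) = Rational(-9937, 24)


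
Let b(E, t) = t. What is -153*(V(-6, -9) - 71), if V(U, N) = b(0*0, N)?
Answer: 12240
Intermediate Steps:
V(U, N) = N
-153*(V(-6, -9) - 71) = -153*(-9 - 71) = -153*(-80) = 12240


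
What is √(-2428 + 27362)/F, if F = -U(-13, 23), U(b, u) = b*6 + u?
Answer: √24934/55 ≈ 2.8710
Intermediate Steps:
U(b, u) = u + 6*b (U(b, u) = 6*b + u = u + 6*b)
F = 55 (F = -(23 + 6*(-13)) = -(23 - 78) = -1*(-55) = 55)
√(-2428 + 27362)/F = √(-2428 + 27362)/55 = √24934*(1/55) = √24934/55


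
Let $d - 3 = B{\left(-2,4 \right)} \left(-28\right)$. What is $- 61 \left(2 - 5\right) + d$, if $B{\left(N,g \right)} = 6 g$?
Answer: $-486$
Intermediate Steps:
$d = -669$ ($d = 3 + 6 \cdot 4 \left(-28\right) = 3 + 24 \left(-28\right) = 3 - 672 = -669$)
$- 61 \left(2 - 5\right) + d = - 61 \left(2 - 5\right) - 669 = \left(-61\right) \left(-3\right) - 669 = 183 - 669 = -486$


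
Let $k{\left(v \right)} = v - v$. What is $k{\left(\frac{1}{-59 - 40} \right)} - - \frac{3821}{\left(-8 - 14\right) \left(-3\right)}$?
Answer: $\frac{3821}{66} \approx 57.894$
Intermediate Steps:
$k{\left(v \right)} = 0$
$k{\left(\frac{1}{-59 - 40} \right)} - - \frac{3821}{\left(-8 - 14\right) \left(-3\right)} = 0 - - \frac{3821}{\left(-8 - 14\right) \left(-3\right)} = 0 - - \frac{3821}{\left(-22\right) \left(-3\right)} = 0 - - \frac{3821}{66} = 0 + \frac{3821}{66} = \frac{3821}{66}$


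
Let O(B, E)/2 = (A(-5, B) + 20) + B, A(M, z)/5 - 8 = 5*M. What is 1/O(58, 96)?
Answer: -1/14 ≈ -0.071429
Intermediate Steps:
A(M, z) = 40 + 25*M (A(M, z) = 40 + 5*(5*M) = 40 + 25*M)
O(B, E) = -130 + 2*B (O(B, E) = 2*(((40 + 25*(-5)) + 20) + B) = 2*(((40 - 125) + 20) + B) = 2*((-85 + 20) + B) = 2*(-65 + B) = -130 + 2*B)
1/O(58, 96) = 1/(-130 + 2*58) = 1/(-130 + 116) = 1/(-14) = -1/14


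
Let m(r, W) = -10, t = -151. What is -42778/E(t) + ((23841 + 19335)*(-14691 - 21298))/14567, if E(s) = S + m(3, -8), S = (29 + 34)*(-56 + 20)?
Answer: -252790882619/2370259 ≈ -1.0665e+5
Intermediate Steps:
S = -2268 (S = 63*(-36) = -2268)
E(s) = -2278 (E(s) = -2268 - 10 = -2278)
-42778/E(t) + ((23841 + 19335)*(-14691 - 21298))/14567 = -42778/(-2278) + ((23841 + 19335)*(-14691 - 21298))/14567 = -42778*(-1/2278) + (43176*(-35989))*(1/14567) = 21389/1139 - 1553861064*1/14567 = 21389/1139 - 221980152/2081 = -252790882619/2370259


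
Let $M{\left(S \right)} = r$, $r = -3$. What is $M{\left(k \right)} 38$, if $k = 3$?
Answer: $-114$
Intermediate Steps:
$M{\left(S \right)} = -3$
$M{\left(k \right)} 38 = \left(-3\right) 38 = -114$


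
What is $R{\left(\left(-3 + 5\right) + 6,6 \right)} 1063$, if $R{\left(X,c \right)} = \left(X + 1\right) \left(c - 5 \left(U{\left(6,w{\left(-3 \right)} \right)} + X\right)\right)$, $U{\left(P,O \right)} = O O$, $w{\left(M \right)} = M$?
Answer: $-755793$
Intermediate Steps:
$U{\left(P,O \right)} = O^{2}$
$R{\left(X,c \right)} = \left(1 + X\right) \left(-45 + c - 5 X\right)$ ($R{\left(X,c \right)} = \left(X + 1\right) \left(c - 5 \left(\left(-3\right)^{2} + X\right)\right) = \left(1 + X\right) \left(c - 5 \left(9 + X\right)\right) = \left(1 + X\right) \left(c - \left(45 + 5 X\right)\right) = \left(1 + X\right) \left(-45 + c - 5 X\right)$)
$R{\left(\left(-3 + 5\right) + 6,6 \right)} 1063 = \left(-45 + 6 - 50 \left(\left(-3 + 5\right) + 6\right) - 5 \left(\left(-3 + 5\right) + 6\right)^{2} + \left(\left(-3 + 5\right) + 6\right) 6\right) 1063 = \left(-45 + 6 - 50 \left(2 + 6\right) - 5 \left(2 + 6\right)^{2} + \left(2 + 6\right) 6\right) 1063 = \left(-45 + 6 - 400 - 5 \cdot 8^{2} + 8 \cdot 6\right) 1063 = \left(-45 + 6 - 400 - 320 + 48\right) 1063 = \left(-711\right) 1063 = -755793$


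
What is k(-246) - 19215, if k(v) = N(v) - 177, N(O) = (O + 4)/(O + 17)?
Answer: -4440526/229 ≈ -19391.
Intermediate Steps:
N(O) = (4 + O)/(17 + O)
k(v) = -177 + (4 + v)/(17 + v) (k(v) = (4 + v)/(17 + v) - 177 = -177 + (4 + v)/(17 + v))
k(-246) - 19215 = (-3005 - 176*(-246))/(17 - 246) - 19215 = (-3005 + 43296)/(-229) - 19215 = -1/229*40291 - 19215 = -40291/229 - 19215 = -4440526/229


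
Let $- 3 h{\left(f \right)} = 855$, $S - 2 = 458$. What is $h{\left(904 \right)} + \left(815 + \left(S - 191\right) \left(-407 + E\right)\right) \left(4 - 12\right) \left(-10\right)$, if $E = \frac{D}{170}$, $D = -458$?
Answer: $- \frac{148778941}{17} \approx -8.7517 \cdot 10^{6}$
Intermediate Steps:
$S = 460$ ($S = 2 + 458 = 460$)
$E = - \frac{229}{85}$ ($E = - \frac{458}{170} = \left(-458\right) \frac{1}{170} = - \frac{229}{85} \approx -2.6941$)
$h{\left(f \right)} = -285$ ($h{\left(f \right)} = \left(- \frac{1}{3}\right) 855 = -285$)
$h{\left(904 \right)} + \left(815 + \left(S - 191\right) \left(-407 + E\right)\right) \left(4 - 12\right) \left(-10\right) = -285 + \left(815 + \left(460 - 191\right) \left(-407 - \frac{229}{85}\right)\right) \left(4 - 12\right) \left(-10\right) = -285 + \left(815 + 269 \left(- \frac{34824}{85}\right)\right) \left(\left(-8\right) \left(-10\right)\right) = -285 + \left(815 - \frac{9367656}{85}\right) 80 = -285 - \frac{148774096}{17} = - \frac{148778941}{17}$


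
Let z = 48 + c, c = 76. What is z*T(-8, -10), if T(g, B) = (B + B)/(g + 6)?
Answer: 1240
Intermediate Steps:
T(g, B) = 2*B/(6 + g) (T(g, B) = (2*B)/(6 + g) = 2*B/(6 + g))
z = 124 (z = 48 + 76 = 124)
z*T(-8, -10) = 124*(2*(-10)/(6 - 8)) = 124*(2*(-10)/(-2)) = 124*(2*(-10)*(-½)) = 124*10 = 1240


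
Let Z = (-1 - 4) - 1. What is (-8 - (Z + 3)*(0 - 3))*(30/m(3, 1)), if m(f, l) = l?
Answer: -510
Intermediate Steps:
Z = -6 (Z = -5 - 1 = -6)
(-8 - (Z + 3)*(0 - 3))*(30/m(3, 1)) = (-8 - (-6 + 3)*(0 - 3))*(30/1) = (-8 - (-3)*(-3))*(30*1) = (-8 - 1*9)*30 = (-8 - 9)*30 = -17*30 = -510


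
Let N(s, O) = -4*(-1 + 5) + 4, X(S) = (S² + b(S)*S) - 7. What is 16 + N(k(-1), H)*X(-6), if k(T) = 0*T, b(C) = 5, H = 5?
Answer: 28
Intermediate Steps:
k(T) = 0
X(S) = -7 + S² + 5*S (X(S) = (S² + 5*S) - 7 = -7 + S² + 5*S)
N(s, O) = -12 (N(s, O) = -4*4 + 4 = -16 + 4 = -12)
16 + N(k(-1), H)*X(-6) = 16 - 12*(-7 + (-6)² + 5*(-6)) = 16 - 12*(-7 + 36 - 30) = 16 - 12*(-1) = 16 + 12 = 28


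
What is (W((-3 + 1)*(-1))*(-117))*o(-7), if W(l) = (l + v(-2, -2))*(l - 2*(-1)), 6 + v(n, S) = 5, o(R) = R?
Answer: 3276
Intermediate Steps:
v(n, S) = -1 (v(n, S) = -6 + 5 = -1)
W(l) = (-1 + l)*(2 + l) (W(l) = (l - 1)*(l - 2*(-1)) = (-1 + l)*(l + 2) = (-1 + l)*(2 + l))
(W((-3 + 1)*(-1))*(-117))*o(-7) = ((-2 + (-3 + 1)*(-1) + ((-3 + 1)*(-1))**2)*(-117))*(-7) = ((-2 - 2*(-1) + (-2*(-1))**2)*(-117))*(-7) = ((-2 + 2 + 2**2)*(-117))*(-7) = ((-2 + 2 + 4)*(-117))*(-7) = (4*(-117))*(-7) = -468*(-7) = 3276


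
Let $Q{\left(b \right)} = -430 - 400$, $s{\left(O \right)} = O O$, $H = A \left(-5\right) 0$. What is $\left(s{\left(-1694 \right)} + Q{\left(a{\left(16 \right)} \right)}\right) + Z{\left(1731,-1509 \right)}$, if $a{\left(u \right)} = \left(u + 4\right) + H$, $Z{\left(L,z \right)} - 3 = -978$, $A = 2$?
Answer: $2867831$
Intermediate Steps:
$H = 0$ ($H = 2 \left(-5\right) 0 = \left(-10\right) 0 = 0$)
$s{\left(O \right)} = O^{2}$
$Z{\left(L,z \right)} = -975$ ($Z{\left(L,z \right)} = 3 - 978 = -975$)
$a{\left(u \right)} = 4 + u$ ($a{\left(u \right)} = \left(u + 4\right) + 0 = \left(4 + u\right) + 0 = 4 + u$)
$Q{\left(b \right)} = -830$
$\left(s{\left(-1694 \right)} + Q{\left(a{\left(16 \right)} \right)}\right) + Z{\left(1731,-1509 \right)} = \left(\left(-1694\right)^{2} - 830\right) - 975 = \left(2869636 - 830\right) - 975 = 2868806 - 975 = 2867831$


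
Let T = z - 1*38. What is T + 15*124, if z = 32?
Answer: 1854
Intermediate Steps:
T = -6 (T = 32 - 1*38 = 32 - 38 = -6)
T + 15*124 = -6 + 15*124 = -6 + 1860 = 1854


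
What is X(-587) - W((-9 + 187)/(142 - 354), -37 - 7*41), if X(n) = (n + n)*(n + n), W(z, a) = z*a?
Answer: 73034210/53 ≈ 1.3780e+6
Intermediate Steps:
W(z, a) = a*z
X(n) = 4*n**2 (X(n) = (2*n)*(2*n) = 4*n**2)
X(-587) - W((-9 + 187)/(142 - 354), -37 - 7*41) = 4*(-587)**2 - (-37 - 7*41)*(-9 + 187)/(142 - 354) = 4*344569 - (-37 - 287)*178/(-212) = 1378276 - (-324)*178*(-1/212) = 1378276 - (-324)*(-89)/106 = 1378276 - 1*14418/53 = 1378276 - 14418/53 = 73034210/53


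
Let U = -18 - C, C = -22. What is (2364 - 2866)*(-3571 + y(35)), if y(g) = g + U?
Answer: 1773064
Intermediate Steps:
U = 4 (U = -18 - 1*(-22) = -18 + 22 = 4)
y(g) = 4 + g (y(g) = g + 4 = 4 + g)
(2364 - 2866)*(-3571 + y(35)) = (2364 - 2866)*(-3571 + (4 + 35)) = -502*(-3571 + 39) = -502*(-3532) = 1773064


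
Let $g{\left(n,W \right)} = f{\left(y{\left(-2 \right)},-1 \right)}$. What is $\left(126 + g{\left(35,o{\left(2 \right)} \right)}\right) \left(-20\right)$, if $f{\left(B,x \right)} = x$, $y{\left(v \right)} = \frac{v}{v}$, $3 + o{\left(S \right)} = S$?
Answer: $-2500$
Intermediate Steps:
$o{\left(S \right)} = -3 + S$
$y{\left(v \right)} = 1$
$g{\left(n,W \right)} = -1$
$\left(126 + g{\left(35,o{\left(2 \right)} \right)}\right) \left(-20\right) = \left(126 - 1\right) \left(-20\right) = 125 \left(-20\right) = -2500$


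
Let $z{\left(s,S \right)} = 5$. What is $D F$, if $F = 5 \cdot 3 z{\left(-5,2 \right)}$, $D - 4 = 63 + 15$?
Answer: $6150$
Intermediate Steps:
$D = 82$ ($D = 4 + \left(63 + 15\right) = 4 + 78 = 82$)
$F = 75$ ($F = 5 \cdot 3 \cdot 5 = 15 \cdot 5 = 75$)
$D F = 82 \cdot 75 = 6150$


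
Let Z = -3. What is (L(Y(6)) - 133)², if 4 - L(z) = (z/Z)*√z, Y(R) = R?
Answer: 16665 - 516*√6 ≈ 15401.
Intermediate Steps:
L(z) = 4 + z^(3/2)/3 (L(z) = 4 - z/(-3)*√z = 4 - z*(-⅓)*√z = 4 - (-z/3)*√z = 4 - (-1)*z^(3/2)/3 = 4 + z^(3/2)/3)
(L(Y(6)) - 133)² = ((4 + 6^(3/2)/3) - 133)² = ((4 + (6*√6)/3) - 133)² = ((4 + 2*√6) - 133)² = (-129 + 2*√6)²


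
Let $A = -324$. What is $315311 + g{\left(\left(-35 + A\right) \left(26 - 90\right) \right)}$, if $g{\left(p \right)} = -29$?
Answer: $315282$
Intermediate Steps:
$315311 + g{\left(\left(-35 + A\right) \left(26 - 90\right) \right)} = 315311 - 29 = 315282$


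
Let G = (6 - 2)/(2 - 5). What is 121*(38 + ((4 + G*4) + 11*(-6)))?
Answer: -10648/3 ≈ -3549.3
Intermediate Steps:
G = -4/3 (G = 4/(-3) = 4*(-1/3) = -4/3 ≈ -1.3333)
121*(38 + ((4 + G*4) + 11*(-6))) = 121*(38 + ((4 - 4/3*4) + 11*(-6))) = 121*(38 + ((4 - 16/3) - 66)) = 121*(38 + (-4/3 - 66)) = 121*(38 - 202/3) = 121*(-88/3) = -10648/3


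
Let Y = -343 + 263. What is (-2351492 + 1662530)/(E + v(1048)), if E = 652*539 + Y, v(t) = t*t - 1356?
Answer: -344481/724148 ≈ -0.47571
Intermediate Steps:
v(t) = -1356 + t**2 (v(t) = t**2 - 1356 = -1356 + t**2)
Y = -80
E = 351348 (E = 652*539 - 80 = 351428 - 80 = 351348)
(-2351492 + 1662530)/(E + v(1048)) = (-2351492 + 1662530)/(351348 + (-1356 + 1048**2)) = -688962/(351348 + (-1356 + 1098304)) = -688962/(351348 + 1096948) = -688962/1448296 = -688962*1/1448296 = -344481/724148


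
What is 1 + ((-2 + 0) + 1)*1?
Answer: 0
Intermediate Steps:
1 + ((-2 + 0) + 1)*1 = 1 + (-2 + 1)*1 = 1 - 1*1 = 1 - 1 = 0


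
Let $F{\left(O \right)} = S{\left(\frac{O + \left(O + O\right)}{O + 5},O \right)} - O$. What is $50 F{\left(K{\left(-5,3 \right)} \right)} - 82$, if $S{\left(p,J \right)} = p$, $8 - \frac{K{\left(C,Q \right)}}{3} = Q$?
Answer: $- \frac{1439}{2} \approx -719.5$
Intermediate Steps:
$K{\left(C,Q \right)} = 24 - 3 Q$
$F{\left(O \right)} = - O + \frac{3 O}{5 + O}$ ($F{\left(O \right)} = \frac{O + \left(O + O\right)}{O + 5} - O = \frac{O + 2 O}{5 + O} - O = \frac{3 O}{5 + O} - O = - O + \frac{3 O}{5 + O}$)
$50 F{\left(K{\left(-5,3 \right)} \right)} - 82 = 50 \frac{\left(24 - 9\right) \left(-2 - \left(24 - 9\right)\right)}{5 + \left(24 - 9\right)} - 82 = 50 \frac{15 \left(-2 - 15\right)}{5 + 15} - 82 = 50 \frac{15 \left(-2 - 15\right)}{20} - 82 = 50 \cdot 15 \cdot \frac{1}{20} \left(-17\right) - 82 = 50 \left(- \frac{51}{4}\right) - 82 = - \frac{1275}{2} - 82 = - \frac{1439}{2}$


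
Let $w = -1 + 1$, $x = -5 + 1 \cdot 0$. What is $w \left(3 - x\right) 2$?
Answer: $0$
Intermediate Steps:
$x = -5$ ($x = -5 + 0 = -5$)
$w = 0$
$w \left(3 - x\right) 2 = 0 \left(3 - -5\right) 2 = 0 \left(3 + 5\right) 2 = 0 \cdot 8 \cdot 2 = 0 \cdot 2 = 0$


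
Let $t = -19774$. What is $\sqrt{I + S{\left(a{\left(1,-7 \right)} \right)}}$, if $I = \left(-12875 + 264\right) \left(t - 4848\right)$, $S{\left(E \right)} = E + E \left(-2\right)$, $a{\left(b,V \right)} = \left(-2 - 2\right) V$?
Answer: $\sqrt{310508014} \approx 17621.0$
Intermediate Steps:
$a{\left(b,V \right)} = - 4 V$
$S{\left(E \right)} = - E$ ($S{\left(E \right)} = E - 2 E = - E$)
$I = 310508042$ ($I = \left(-12875 + 264\right) \left(-19774 - 4848\right) = \left(-12611\right) \left(-24622\right) = 310508042$)
$\sqrt{I + S{\left(a{\left(1,-7 \right)} \right)}} = \sqrt{310508042 - \left(-4\right) \left(-7\right)} = \sqrt{310508042 - 28} = \sqrt{310508014}$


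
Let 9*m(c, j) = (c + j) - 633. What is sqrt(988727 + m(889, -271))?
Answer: 4*sqrt(556158)/3 ≈ 994.35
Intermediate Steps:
m(c, j) = -211/3 + c/9 + j/9 (m(c, j) = ((c + j) - 633)/9 = (-633 + c + j)/9 = -211/3 + c/9 + j/9)
sqrt(988727 + m(889, -271)) = sqrt(988727 + (-211/3 + (1/9)*889 + (1/9)*(-271))) = sqrt(988727 + (-211/3 + 889/9 - 271/9)) = sqrt(988727 - 5/3) = sqrt(2966176/3) = 4*sqrt(556158)/3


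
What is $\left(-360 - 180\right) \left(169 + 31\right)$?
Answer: $-108000$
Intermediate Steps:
$\left(-360 - 180\right) \left(169 + 31\right) = \left(-540\right) 200 = -108000$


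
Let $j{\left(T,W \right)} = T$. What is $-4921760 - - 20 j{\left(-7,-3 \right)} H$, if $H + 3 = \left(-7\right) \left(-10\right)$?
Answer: $-4931140$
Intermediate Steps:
$H = 67$ ($H = -3 - -70 = -3 + 70 = 67$)
$-4921760 - - 20 j{\left(-7,-3 \right)} H = -4921760 - \left(-20\right) \left(-7\right) 67 = -4921760 - 140 \cdot 67 = -4921760 - 9380 = -4931140$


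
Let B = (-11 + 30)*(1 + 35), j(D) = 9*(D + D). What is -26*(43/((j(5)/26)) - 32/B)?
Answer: -91702/285 ≈ -321.76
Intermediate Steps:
j(D) = 18*D (j(D) = 9*(2*D) = 18*D)
B = 684 (B = 19*36 = 684)
-26*(43/((j(5)/26)) - 32/B) = -26*(43/(((18*5)/26)) - 32/684) = -26*(43/((90*(1/26))) - 32*1/684) = -26*(43/(45/13) - 8/171) = -26*(43*(13/45) - 8/171) = -26*(559/45 - 8/171) = -26*3527/285 = -91702/285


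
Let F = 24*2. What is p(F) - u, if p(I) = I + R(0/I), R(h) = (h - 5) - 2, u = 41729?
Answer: -41688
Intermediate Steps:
F = 48
R(h) = -7 + h (R(h) = (-5 + h) - 2 = -7 + h)
p(I) = -7 + I (p(I) = I + (-7 + 0/I) = I + (-7 + 0) = I - 7 = -7 + I)
p(F) - u = (-7 + 48) - 1*41729 = 41 - 41729 = -41688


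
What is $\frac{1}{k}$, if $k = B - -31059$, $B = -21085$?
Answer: $\frac{1}{9974} \approx 0.00010026$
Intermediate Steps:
$k = 9974$ ($k = -21085 - -31059 = -21085 + 31059 = 9974$)
$\frac{1}{k} = \frac{1}{9974}$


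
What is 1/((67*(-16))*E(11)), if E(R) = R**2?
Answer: -1/129712 ≈ -7.7094e-6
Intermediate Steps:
1/((67*(-16))*E(11)) = 1/((67*(-16))*11**2) = 1/(-1072*121) = 1/(-129712) = -1/129712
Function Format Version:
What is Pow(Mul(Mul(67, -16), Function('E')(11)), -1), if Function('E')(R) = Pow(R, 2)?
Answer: Rational(-1, 129712) ≈ -7.7094e-6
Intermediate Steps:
Pow(Mul(Mul(67, -16), Function('E')(11)), -1) = Pow(Mul(Mul(67, -16), Pow(11, 2)), -1) = Pow(Mul(-1072, 121), -1) = Pow(-129712, -1) = Rational(-1, 129712)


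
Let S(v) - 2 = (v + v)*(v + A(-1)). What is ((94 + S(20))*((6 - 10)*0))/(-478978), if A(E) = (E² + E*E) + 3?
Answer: 0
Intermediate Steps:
A(E) = 3 + 2*E² (A(E) = (E² + E²) + 3 = 2*E² + 3 = 3 + 2*E²)
S(v) = 2 + 2*v*(5 + v) (S(v) = 2 + (v + v)*(v + (3 + 2*(-1)²)) = 2 + (2*v)*(v + (3 + 2*1)) = 2 + (2*v)*(v + (3 + 2)) = 2 + (2*v)*(v + 5) = 2 + (2*v)*(5 + v) = 2 + 2*v*(5 + v))
((94 + S(20))*((6 - 10)*0))/(-478978) = ((94 + (2 + 2*20² + 10*20))*((6 - 10)*0))/(-478978) = ((94 + (2 + 2*400 + 200))*(-4*0))*(-1/478978) = ((94 + (2 + 800 + 200))*0)*(-1/478978) = ((94 + 1002)*0)*(-1/478978) = (1096*0)*(-1/478978) = 0*(-1/478978) = 0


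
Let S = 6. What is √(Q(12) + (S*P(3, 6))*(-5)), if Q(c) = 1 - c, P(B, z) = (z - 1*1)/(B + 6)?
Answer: I*√249/3 ≈ 5.2599*I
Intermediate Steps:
P(B, z) = (-1 + z)/(6 + B) (P(B, z) = (z - 1)/(6 + B) = (-1 + z)/(6 + B))
√(Q(12) + (S*P(3, 6))*(-5)) = √((1 - 1*12) + (6*((-1 + 6)/(6 + 3)))*(-5)) = √((1 - 12) + (6*(5/9))*(-5)) = √(-11 + (6*((⅑)*5))*(-5)) = √(-11 + (6*(5/9))*(-5)) = √(-11 + (10/3)*(-5)) = √(-11 - 50/3) = √(-83/3) = I*√249/3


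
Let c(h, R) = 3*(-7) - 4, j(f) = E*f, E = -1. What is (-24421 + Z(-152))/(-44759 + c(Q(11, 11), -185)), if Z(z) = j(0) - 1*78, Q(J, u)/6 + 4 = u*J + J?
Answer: 24499/44784 ≈ 0.54705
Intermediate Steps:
j(f) = -f
Q(J, u) = -24 + 6*J + 6*J*u (Q(J, u) = -24 + 6*(u*J + J) = -24 + 6*(J*u + J) = -24 + 6*(J + J*u) = -24 + (6*J + 6*J*u) = -24 + 6*J + 6*J*u)
c(h, R) = -25 (c(h, R) = -21 - 4 = -25)
Z(z) = -78 (Z(z) = -1*0 - 1*78 = 0 - 78 = -78)
(-24421 + Z(-152))/(-44759 + c(Q(11, 11), -185)) = (-24421 - 78)/(-44759 - 25) = -24499/(-44784) = -24499*(-1/44784) = 24499/44784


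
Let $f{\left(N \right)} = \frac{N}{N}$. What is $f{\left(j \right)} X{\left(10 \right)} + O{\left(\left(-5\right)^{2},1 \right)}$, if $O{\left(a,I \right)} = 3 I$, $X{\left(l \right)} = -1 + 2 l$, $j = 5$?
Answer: $22$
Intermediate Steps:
$f{\left(N \right)} = 1$
$f{\left(j \right)} X{\left(10 \right)} + O{\left(\left(-5\right)^{2},1 \right)} = 1 \left(-1 + 2 \cdot 10\right) + 3 \cdot 1 = 1 \left(-1 + 20\right) + 3 = 1 \cdot 19 + 3 = 19 + 3 = 22$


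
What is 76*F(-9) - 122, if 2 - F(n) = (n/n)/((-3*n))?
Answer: 734/27 ≈ 27.185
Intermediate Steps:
F(n) = 2 + 1/(3*n) (F(n) = 2 - n/n/((-3*n)) = 2 - (-1/(3*n)) = 2 - (-1)/(3*n) = 2 + 1/(3*n))
76*F(-9) - 122 = 76*(2 + (1/3)/(-9)) - 122 = 76*(2 + (1/3)*(-1/9)) - 122 = 76*(2 - 1/27) - 122 = 76*(53/27) - 122 = 4028/27 - 122 = 734/27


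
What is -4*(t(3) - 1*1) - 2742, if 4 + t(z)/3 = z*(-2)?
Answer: -2618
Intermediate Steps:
t(z) = -12 - 6*z (t(z) = -12 + 3*(z*(-2)) = -12 + 3*(-2*z) = -12 - 6*z)
-4*(t(3) - 1*1) - 2742 = -4*((-12 - 6*3) - 1*1) - 2742 = -4*((-12 - 18) - 1) - 2742 = -4*(-30 - 1) - 2742 = -4*(-31) - 2742 = 124 - 2742 = -2618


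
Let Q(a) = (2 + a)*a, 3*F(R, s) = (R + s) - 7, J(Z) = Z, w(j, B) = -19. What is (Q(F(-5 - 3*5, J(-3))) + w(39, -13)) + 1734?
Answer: 1795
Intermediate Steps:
F(R, s) = -7/3 + R/3 + s/3 (F(R, s) = ((R + s) - 7)/3 = (-7 + R + s)/3 = -7/3 + R/3 + s/3)
Q(a) = a*(2 + a)
(Q(F(-5 - 3*5, J(-3))) + w(39, -13)) + 1734 = ((-7/3 + (-5 - 3*5)/3 + (⅓)*(-3))*(2 + (-7/3 + (-5 - 3*5)/3 + (⅓)*(-3))) - 19) + 1734 = ((-7/3 + (-5 - 15)/3 - 1)*(2 + (-7/3 + (-5 - 15)/3 - 1)) - 19) + 1734 = ((-7/3 + (⅓)*(-20) - 1)*(2 + (-7/3 + (⅓)*(-20) - 1)) - 19) + 1734 = ((-7/3 - 20/3 - 1)*(2 + (-7/3 - 20/3 - 1)) - 19) + 1734 = (-10*(2 - 10) - 19) + 1734 = (-10*(-8) - 19) + 1734 = (80 - 19) + 1734 = 61 + 1734 = 1795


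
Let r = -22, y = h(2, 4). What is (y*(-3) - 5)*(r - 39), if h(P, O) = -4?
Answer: -427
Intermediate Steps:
y = -4
(y*(-3) - 5)*(r - 39) = (-4*(-3) - 5)*(-22 - 39) = (12 - 5)*(-61) = 7*(-61) = -427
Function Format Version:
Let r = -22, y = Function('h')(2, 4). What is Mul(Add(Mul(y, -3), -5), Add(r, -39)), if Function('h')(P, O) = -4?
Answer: -427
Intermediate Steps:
y = -4
Mul(Add(Mul(y, -3), -5), Add(r, -39)) = Mul(Add(Mul(-4, -3), -5), Add(-22, -39)) = Mul(Add(12, -5), -61) = Mul(7, -61) = -427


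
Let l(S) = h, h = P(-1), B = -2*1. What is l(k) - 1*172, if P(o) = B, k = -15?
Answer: -174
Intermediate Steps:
B = -2
P(o) = -2
h = -2
l(S) = -2
l(k) - 1*172 = -2 - 1*172 = -2 - 172 = -174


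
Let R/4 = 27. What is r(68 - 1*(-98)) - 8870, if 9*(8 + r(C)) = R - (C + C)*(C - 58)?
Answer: -12850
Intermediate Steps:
R = 108 (R = 4*27 = 108)
r(C) = 4 - 2*C*(-58 + C)/9 (r(C) = -8 + (108 - (C + C)*(C - 58))/9 = -8 + (108 - 2*C*(-58 + C))/9 = -8 + (12 - 2*C*(-58 + C)/9) = 4 - 2*C*(-58 + C)/9)
r(68 - 1*(-98)) - 8870 = (4 - 2*(68 - 1*(-98))²/9 + 116*(68 - 1*(-98))/9) - 8870 = (4 - 2*(68 + 98)²/9 + 116*(68 + 98)/9) - 8870 = (4 - 2/9*166² + (116/9)*166) - 8870 = (4 - 2/9*27556 + 19256/9) - 8870 = (4 - 55112/9 + 19256/9) - 8870 = -3980 - 8870 = -12850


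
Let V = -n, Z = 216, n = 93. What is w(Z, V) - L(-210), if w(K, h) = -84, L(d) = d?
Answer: 126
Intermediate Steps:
V = -93 (V = -1*93 = -93)
w(Z, V) - L(-210) = -84 - 1*(-210) = -84 + 210 = 126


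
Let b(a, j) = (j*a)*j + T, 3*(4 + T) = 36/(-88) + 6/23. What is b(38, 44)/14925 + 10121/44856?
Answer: 291020881559/56459125800 ≈ 5.1545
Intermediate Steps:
T = -2049/506 (T = -4 + (36/(-88) + 6/23)/3 = -4 + (36*(-1/88) + 6*(1/23))/3 = -4 + (-9/22 + 6/23)/3 = -4 + (1/3)*(-75/506) = -4 - 25/506 = -2049/506 ≈ -4.0494)
b(a, j) = -2049/506 + a*j**2 (b(a, j) = (j*a)*j - 2049/506 = (a*j)*j - 2049/506 = a*j**2 - 2049/506 = -2049/506 + a*j**2)
b(38, 44)/14925 + 10121/44856 = (-2049/506 + 38*44**2)/14925 + 10121/44856 = (-2049/506 + 38*1936)*(1/14925) + 10121*(1/44856) = (-2049/506 + 73568)*(1/14925) + 10121/44856 = (37223359/506)*(1/14925) + 10121/44856 = 37223359/7552050 + 10121/44856 = 291020881559/56459125800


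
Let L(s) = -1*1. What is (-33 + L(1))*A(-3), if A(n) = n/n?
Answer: -34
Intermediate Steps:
A(n) = 1
L(s) = -1
(-33 + L(1))*A(-3) = (-33 - 1)*1 = -34*1 = -34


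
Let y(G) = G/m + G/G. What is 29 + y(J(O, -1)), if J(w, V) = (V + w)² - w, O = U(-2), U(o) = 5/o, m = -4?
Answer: 421/16 ≈ 26.313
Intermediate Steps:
O = -5/2 (O = 5/(-2) = 5*(-½) = -5/2 ≈ -2.5000)
y(G) = 1 - G/4 (y(G) = G/(-4) + G/G = G*(-¼) + 1 = -G/4 + 1 = 1 - G/4)
29 + y(J(O, -1)) = 29 + (1 - ((-1 - 5/2)² - 1*(-5/2))/4) = 29 + (1 - ((-7/2)² + 5/2)/4) = 29 + (1 - (49/4 + 5/2)/4) = 29 + (1 - ¼*59/4) = 29 + (1 - 59/16) = 29 - 43/16 = 421/16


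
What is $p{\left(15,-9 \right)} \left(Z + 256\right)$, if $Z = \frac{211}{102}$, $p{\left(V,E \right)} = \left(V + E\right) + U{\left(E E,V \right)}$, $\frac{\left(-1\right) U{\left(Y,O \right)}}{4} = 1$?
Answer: $\frac{26323}{51} \approx 516.14$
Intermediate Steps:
$U{\left(Y,O \right)} = -4$ ($U{\left(Y,O \right)} = \left(-4\right) 1 = -4$)
$p{\left(V,E \right)} = -4 + E + V$ ($p{\left(V,E \right)} = \left(V + E\right) - 4 = \left(E + V\right) - 4 = -4 + E + V$)
$Z = \frac{211}{102}$ ($Z = 211 \cdot \frac{1}{102} = \frac{211}{102} \approx 2.0686$)
$p{\left(15,-9 \right)} \left(Z + 256\right) = \left(-4 - 9 + 15\right) \left(\frac{211}{102} + 256\right) = 2 \cdot \frac{26323}{102} = \frac{26323}{51}$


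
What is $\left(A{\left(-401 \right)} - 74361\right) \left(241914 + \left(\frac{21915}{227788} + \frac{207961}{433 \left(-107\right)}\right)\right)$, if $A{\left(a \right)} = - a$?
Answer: $- \frac{47205493658218612610}{2638411457} \approx -1.7892 \cdot 10^{10}$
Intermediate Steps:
$\left(A{\left(-401 \right)} - 74361\right) \left(241914 + \left(\frac{21915}{227788} + \frac{207961}{433 \left(-107\right)}\right)\right) = \left(\left(-1\right) \left(-401\right) - 74361\right) \left(241914 + \left(\frac{21915}{227788} + \frac{207961}{433 \left(-107\right)}\right)\right) = \left(401 - 74361\right) \left(241914 + \left(21915 \cdot \frac{1}{227788} + \frac{207961}{-46331}\right)\right) = - 73960 \left(241914 + \left(\frac{21915}{227788} + 207961 \left(- \frac{1}{46331}\right)\right)\right) = - 73960 \left(241914 + \left(\frac{21915}{227788} - \frac{207961}{46331}\right)\right) = - 73960 \left(241914 - \frac{46355676403}{10553645828}\right) = \left(-73960\right) \frac{2553028321158389}{10553645828} = - \frac{47205493658218612610}{2638411457}$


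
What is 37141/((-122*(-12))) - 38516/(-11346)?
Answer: 435145/15128 ≈ 28.764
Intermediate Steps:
37141/((-122*(-12))) - 38516/(-11346) = 37141/1464 - 38516*(-1/11346) = 37141*(1/1464) + 19258/5673 = 37141/1464 + 19258/5673 = 435145/15128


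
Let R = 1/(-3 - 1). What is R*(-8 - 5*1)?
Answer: 13/4 ≈ 3.2500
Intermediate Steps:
R = -1/4 (R = 1/(-4) = -1/4 ≈ -0.25000)
R*(-8 - 5*1) = -(-8 - 5*1)/4 = -(-8 - 5)/4 = -1/4*(-13) = 13/4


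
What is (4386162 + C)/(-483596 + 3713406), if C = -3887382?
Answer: 49878/322981 ≈ 0.15443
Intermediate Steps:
(4386162 + C)/(-483596 + 3713406) = (4386162 - 3887382)/(-483596 + 3713406) = 498780/3229810 = 498780*(1/3229810) = 49878/322981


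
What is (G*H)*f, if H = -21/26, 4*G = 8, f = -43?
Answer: 903/13 ≈ 69.462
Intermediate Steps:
G = 2 (G = (1/4)*8 = 2)
H = -21/26 (H = -21*1/26 = -21/26 ≈ -0.80769)
(G*H)*f = (2*(-21/26))*(-43) = -21/13*(-43) = 903/13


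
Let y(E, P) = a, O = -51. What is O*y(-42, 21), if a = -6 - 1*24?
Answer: 1530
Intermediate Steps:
a = -30 (a = -6 - 24 = -30)
y(E, P) = -30
O*y(-42, 21) = -51*(-30) = 1530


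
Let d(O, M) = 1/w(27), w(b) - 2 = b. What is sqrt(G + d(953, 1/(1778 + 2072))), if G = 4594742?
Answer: sqrt(3864178051)/29 ≈ 2143.5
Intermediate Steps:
w(b) = 2 + b
d(O, M) = 1/29 (d(O, M) = 1/(2 + 27) = 1/29)
sqrt(G + d(953, 1/(1778 + 2072))) = sqrt(4594742 + 1/29) = sqrt(133247519/29) = sqrt(3864178051)/29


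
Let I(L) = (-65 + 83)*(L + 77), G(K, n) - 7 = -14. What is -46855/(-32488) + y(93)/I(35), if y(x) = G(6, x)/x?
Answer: 5060209/3508704 ≈ 1.4422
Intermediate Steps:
G(K, n) = -7 (G(K, n) = 7 - 14 = -7)
I(L) = 1386 + 18*L (I(L) = 18*(77 + L) = 1386 + 18*L)
y(x) = -7/x
-46855/(-32488) + y(93)/I(35) = -46855/(-32488) + (-7/93)/(1386 + 18*35) = -46855*(-1/32488) + (-7*1/93)/(1386 + 630) = 46855/32488 - 7/93/2016 = 46855/32488 - 7/93*1/2016 = 46855/32488 - 1/26784 = 5060209/3508704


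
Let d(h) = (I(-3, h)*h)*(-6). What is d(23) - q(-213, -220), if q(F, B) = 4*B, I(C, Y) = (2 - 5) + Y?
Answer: -1880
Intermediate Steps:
I(C, Y) = -3 + Y
d(h) = -6*h*(-3 + h) (d(h) = ((-3 + h)*h)*(-6) = (h*(-3 + h))*(-6) = -6*h*(-3 + h))
d(23) - q(-213, -220) = 6*23*(3 - 1*23) - 4*(-220) = 6*23*(3 - 23) - 1*(-880) = 6*23*(-20) + 880 = -2760 + 880 = -1880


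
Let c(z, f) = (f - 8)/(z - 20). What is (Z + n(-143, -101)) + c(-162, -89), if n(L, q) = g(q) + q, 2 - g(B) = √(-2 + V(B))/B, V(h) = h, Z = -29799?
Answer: -5441339/182 + I*√103/101 ≈ -29897.0 + 0.10048*I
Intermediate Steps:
g(B) = 2 - √(-2 + B)/B
c(z, f) = (-8 + f)/(-20 + z)
n(L, q) = 2 + q - √(-2 + q)/q (n(L, q) = (2 - √(-2 + q)/q) + q = 2 + q - √(-2 + q)/q)
(Z + n(-143, -101)) + c(-162, -89) = (-29799 + (2 - 101 - 1*√(-2 - 101)/(-101))) + (-8 - 89)/(-20 - 162) = (-29799 + (2 - 101 - 1*(-1/101)*√(-103))) - 97/(-182) = (-29799 + (2 - 101 - 1*(-1/101)*I*√103)) - 1/182*(-97) = (-29799 + (2 - 101 + I*√103/101)) + 97/182 = (-29799 + (-99 + I*√103/101)) + 97/182 = (-29898 + I*√103/101) + 97/182 = -5441339/182 + I*√103/101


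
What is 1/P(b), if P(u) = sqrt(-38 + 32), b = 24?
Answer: -I*sqrt(6)/6 ≈ -0.40825*I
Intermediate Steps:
P(u) = I*sqrt(6) (P(u) = sqrt(-6) = I*sqrt(6))
1/P(b) = 1/(I*sqrt(6)) = -I*sqrt(6)/6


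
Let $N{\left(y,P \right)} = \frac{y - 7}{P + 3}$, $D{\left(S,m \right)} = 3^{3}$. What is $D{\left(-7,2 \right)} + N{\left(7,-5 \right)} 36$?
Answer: $27$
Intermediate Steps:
$D{\left(S,m \right)} = 27$
$N{\left(y,P \right)} = \frac{-7 + y}{3 + P}$
$D{\left(-7,2 \right)} + N{\left(7,-5 \right)} 36 = 27 + \frac{-7 + 7}{3 - 5} \cdot 36 = 27 + \frac{1}{-2} \cdot 0 \cdot 36 = 27 + \left(- \frac{1}{2}\right) 0 \cdot 36 = 27 + 0 \cdot 36 = 27 + 0 = 27$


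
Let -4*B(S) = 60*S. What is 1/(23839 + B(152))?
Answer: 1/21559 ≈ 4.6384e-5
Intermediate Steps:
B(S) = -15*S
1/(23839 + B(152)) = 1/(23839 - 15*152) = 1/(23839 - 2280) = 1/21559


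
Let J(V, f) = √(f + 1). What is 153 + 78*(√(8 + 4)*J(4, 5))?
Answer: 153 + 468*√2 ≈ 814.85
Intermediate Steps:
J(V, f) = √(1 + f)
153 + 78*(√(8 + 4)*J(4, 5)) = 153 + 78*(√(8 + 4)*√(1 + 5)) = 153 + 78*(√12*√6) = 153 + 78*((2*√3)*√6) = 153 + 78*(6*√2) = 153 + 468*√2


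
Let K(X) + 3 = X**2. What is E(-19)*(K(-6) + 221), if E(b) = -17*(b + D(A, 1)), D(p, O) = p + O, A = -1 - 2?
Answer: 90678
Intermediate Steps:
K(X) = -3 + X**2
A = -3
D(p, O) = O + p
E(b) = 34 - 17*b (E(b) = -17*(b + (1 - 3)) = -17*(b - 2) = -17*(-2 + b) = 34 - 17*b)
E(-19)*(K(-6) + 221) = (34 - 17*(-19))*((-3 + (-6)**2) + 221) = (34 + 323)*((-3 + 36) + 221) = 357*(33 + 221) = 357*254 = 90678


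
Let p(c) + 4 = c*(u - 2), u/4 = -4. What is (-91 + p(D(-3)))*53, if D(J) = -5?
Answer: -265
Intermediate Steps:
u = -16 (u = 4*(-4) = -16)
p(c) = -4 - 18*c (p(c) = -4 + c*(-16 - 2) = -4 + c*(-18) = -4 - 18*c)
(-91 + p(D(-3)))*53 = (-91 + (-4 - 18*(-5)))*53 = (-91 + (-4 + 90))*53 = (-91 + 86)*53 = -5*53 = -265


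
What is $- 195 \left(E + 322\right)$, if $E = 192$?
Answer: $-100230$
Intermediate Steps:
$- 195 \left(E + 322\right) = - 195 \left(192 + 322\right) = \left(-195\right) 514 = -100230$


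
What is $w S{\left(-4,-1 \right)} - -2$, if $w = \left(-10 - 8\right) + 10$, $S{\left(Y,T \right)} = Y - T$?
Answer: $26$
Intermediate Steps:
$w = -8$ ($w = -18 + 10 = -8$)
$w S{\left(-4,-1 \right)} - -2 = - 8 \left(-4 - -1\right) - -2 = - 8 \left(-4 + 1\right) + \left(-22 + 24\right) = \left(-8\right) \left(-3\right) + 2 = 24 + 2 = 26$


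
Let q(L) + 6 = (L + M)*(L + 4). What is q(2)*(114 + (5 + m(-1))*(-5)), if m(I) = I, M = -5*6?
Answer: -16356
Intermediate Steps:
M = -30
q(L) = -6 + (-30 + L)*(4 + L) (q(L) = -6 + (L - 30)*(L + 4) = -6 + (-30 + L)*(4 + L))
q(2)*(114 + (5 + m(-1))*(-5)) = (-126 + 2² - 26*2)*(114 + (5 - 1)*(-5)) = (-126 + 4 - 52)*(114 + 4*(-5)) = -174*(114 - 20) = -174*94 = -16356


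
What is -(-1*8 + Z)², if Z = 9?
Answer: -1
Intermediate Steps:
-(-1*8 + Z)² = -(-1*8 + 9)² = -(-8 + 9)² = -1*1² = -1*1 = -1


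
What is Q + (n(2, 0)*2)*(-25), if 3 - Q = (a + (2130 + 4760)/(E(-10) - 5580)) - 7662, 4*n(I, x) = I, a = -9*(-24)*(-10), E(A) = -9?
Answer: 54779090/5589 ≈ 9801.2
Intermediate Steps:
a = -2160 (a = 216*(-10) = -2160)
n(I, x) = I/4
Q = 54918815/5589 (Q = 3 - ((-2160 + (2130 + 4760)/(-9 - 5580)) - 7662) = 3 - ((-2160 + 6890/(-5589)) - 7662) = 3 - ((-2160 + 6890*(-1/5589)) - 7662) = 3 - ((-2160 - 6890/5589) - 7662) = 3 - (-12079130/5589 - 7662) = 3 - 1*(-54902048/5589) = 3 + 54902048/5589 = 54918815/5589 ≈ 9826.2)
Q + (n(2, 0)*2)*(-25) = 54918815/5589 + (((¼)*2)*2)*(-25) = 54918815/5589 + ((½)*2)*(-25) = 54918815/5589 + 1*(-25) = 54918815/5589 - 25 = 54779090/5589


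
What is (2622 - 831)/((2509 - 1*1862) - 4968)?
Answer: -1791/4321 ≈ -0.41449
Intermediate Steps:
(2622 - 831)/((2509 - 1*1862) - 4968) = 1791/((2509 - 1862) - 4968) = 1791/(647 - 4968) = 1791/(-4321) = 1791*(-1/4321) = -1791/4321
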